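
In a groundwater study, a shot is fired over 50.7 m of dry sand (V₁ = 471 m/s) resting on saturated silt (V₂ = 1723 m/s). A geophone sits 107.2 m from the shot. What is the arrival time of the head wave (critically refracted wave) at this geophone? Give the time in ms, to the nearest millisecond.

269 ms

θ_c = arcsin(V₁/V₂) = arcsin(471/1723) = 15.86°, cos θ_c = 0.9619.
Intercept time tᵢ = 2h cos θ_c / V₁ = 2·50.7·0.9619/471 = 0.20709 s.
t = x/V₂ + tᵢ = 107.2/1723 + 0.20709 = 0.26930 s.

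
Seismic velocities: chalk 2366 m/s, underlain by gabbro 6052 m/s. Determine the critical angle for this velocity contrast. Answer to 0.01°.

Critical incidence: sin θ_c = V₁/V₂ = 2366/6052 = 0.3909.
θ_c = arcsin 0.3909 = 23.01°.

23.01°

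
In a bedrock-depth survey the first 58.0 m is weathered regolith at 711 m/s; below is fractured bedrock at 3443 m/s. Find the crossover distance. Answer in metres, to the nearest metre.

θ_c = arcsin(711/3443) = 11.92°, so cos θ_c = 0.9784 and tᵢ = 2h cos θ_c/V₁ = 0.1596 s.
At crossover x/V₁ = x/V₂ + tᵢ ⇒ x = tᵢ/(1/V₁ − 1/V₂) = 0.15963/(1.4065e-03 − 2.9044e-04) = 143.04 m.

143 m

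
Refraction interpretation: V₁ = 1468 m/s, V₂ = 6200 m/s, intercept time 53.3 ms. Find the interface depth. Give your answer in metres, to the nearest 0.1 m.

h = tᵢ·V₁·V₂ / (2·√(V₂²−V₁²)).
√(V₂²−V₁²) = √(6200² − 1468²) = 6023.7 m/s.
h = 0.0533 s × 1468 × 6200 / (2 × 6023.7) = 40.27 m.

40.3 m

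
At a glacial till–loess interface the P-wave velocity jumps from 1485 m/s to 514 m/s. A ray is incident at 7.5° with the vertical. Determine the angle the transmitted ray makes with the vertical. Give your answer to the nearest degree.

3°

sin θ₁/V₁ = sin θ₂/V₂ ⇒ sin θ₂ = 514·sin 7.5°/1485 = 514·0.1305/1485 = 0.0452.
θ₂ = sin⁻¹(0.0452) = 2.59° (from vertical).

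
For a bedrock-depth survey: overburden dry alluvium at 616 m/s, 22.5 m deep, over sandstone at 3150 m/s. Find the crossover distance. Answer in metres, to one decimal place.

54.9 m

x_cross = 2h·√((V₂+V₁)/(V₂−V₁)).
(V₂+V₁)/(V₂−V₁) = (3150+616)/(3150−616) = 1.4862; √ = 1.2191.
x_cross = 2·22.5·1.2191 = 54.86 m.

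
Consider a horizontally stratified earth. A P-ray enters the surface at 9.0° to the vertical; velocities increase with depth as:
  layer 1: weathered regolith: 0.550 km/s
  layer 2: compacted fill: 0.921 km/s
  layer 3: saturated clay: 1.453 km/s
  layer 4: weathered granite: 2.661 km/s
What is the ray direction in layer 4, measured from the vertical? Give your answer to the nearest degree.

49°

Snell's law across each interface conserves sin θ / V, so sin θ_4 = V_4·sin θ₁/V₁.
sin θ_4 = 2.661 × sin 9.0° / 0.550 = 0.7569.
θ_4 = arcsin 0.7569 = 49.19°.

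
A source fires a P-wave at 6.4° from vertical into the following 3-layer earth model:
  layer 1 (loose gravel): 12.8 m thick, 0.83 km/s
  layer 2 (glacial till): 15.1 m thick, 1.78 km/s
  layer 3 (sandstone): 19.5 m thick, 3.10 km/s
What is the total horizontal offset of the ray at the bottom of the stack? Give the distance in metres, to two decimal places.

14.08 m

p = sin θ₁/V₁ = sin 6.4°/0.83 = 1.3430e-01 s/km is conserved through the stack.
Layer 1: θ = 6.40°; offset = 12.8·tan 6.40° = 1.4358 m.
Layer 2: sin θ = p·1.78 = 0.2391 → θ = 13.83°; offset = 15.1·tan 13.83° = 3.7175 m.
Layer 3: sin θ = p·3.10 = 0.4163 → θ = 24.60°; offset = 19.5·tan 24.60° = 8.9291 m.
Total horizontal offset = 14.0823 m.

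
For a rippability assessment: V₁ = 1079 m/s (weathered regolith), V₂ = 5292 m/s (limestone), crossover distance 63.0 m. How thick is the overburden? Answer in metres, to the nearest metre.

26 m

h = (x_cross/2)·√((V₂−V₁)/(V₂+V₁)).
(V₂−V₁)/(V₂+V₁) = (5292−1079)/(5292+1079) = 0.6613; √ = 0.8132.
h = (63.0/2)·0.8132 = 25.62 m.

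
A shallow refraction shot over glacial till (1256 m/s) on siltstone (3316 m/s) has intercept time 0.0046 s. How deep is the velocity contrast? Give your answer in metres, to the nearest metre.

θ_c = arcsin(1256/3316) = 22.26°; cos θ_c = 0.9255.
tᵢ = 2h cos θ_c/V₁ ⇒ h = tᵢ·V₁/(2 cos θ_c) = 0.0046·1256/(2·0.9255) = 3.12 m.

3 m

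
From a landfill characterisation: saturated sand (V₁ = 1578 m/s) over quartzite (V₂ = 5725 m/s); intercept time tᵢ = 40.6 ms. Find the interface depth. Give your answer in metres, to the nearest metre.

θ_c = arcsin(1578/5725) = 16.00°; cos θ_c = 0.9613.
tᵢ = 2h cos θ_c/V₁ ⇒ h = tᵢ·V₁/(2 cos θ_c) = 0.0406·1578/(2·0.9613) = 33.32 m.

33 m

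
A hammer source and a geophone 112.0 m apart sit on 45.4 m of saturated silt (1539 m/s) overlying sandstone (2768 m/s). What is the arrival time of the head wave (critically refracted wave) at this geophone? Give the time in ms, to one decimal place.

t = x/V₂ + 2h·√(V₂²−V₁²)/(V₁V₂).
√(V₂²−V₁²) = √(2768²−1539²) = 2300.7 m/s; delay term = 2·45.4·2300.7/(1539·2768) = 0.04904 s.
t = 112.0/2768 + 0.04904 = 0.08950 s.

89.5 ms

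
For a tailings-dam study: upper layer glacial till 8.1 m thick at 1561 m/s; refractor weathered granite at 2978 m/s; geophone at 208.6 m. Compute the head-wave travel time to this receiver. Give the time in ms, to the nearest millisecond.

t = x/V₂ + 2h·√(V₂²−V₁²)/(V₁V₂).
√(V₂²−V₁²) = √(2978²−1561²) = 2536.1 m/s; delay term = 2·8.1·2536.1/(1561·2978) = 0.00884 s.
t = 208.6/2978 + 0.00884 = 0.07888 s.

79 ms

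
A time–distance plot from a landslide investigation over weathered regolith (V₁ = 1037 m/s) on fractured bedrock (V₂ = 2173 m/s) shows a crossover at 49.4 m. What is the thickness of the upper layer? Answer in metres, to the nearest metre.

x_cross = 2h·√((V₂+V₁)/(V₂−V₁)) → h = x_cross / (2·√((V₂+V₁)/(V₂−V₁))).
√((V₂+V₁)/(V₂−V₁)) = √((2173+1037)/(2173−1037)) = 1.6810.
h = 49.4 / (2·1.6810) = 14.69 m.

15 m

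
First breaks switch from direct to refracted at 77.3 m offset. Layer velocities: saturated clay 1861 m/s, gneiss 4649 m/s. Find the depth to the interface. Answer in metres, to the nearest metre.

h = (x_cross/2)·√((V₂−V₁)/(V₂+V₁)).
(V₂−V₁)/(V₂+V₁) = (4649−1861)/(4649+1861) = 0.4283; √ = 0.6544.
h = (77.3/2)·0.6544 = 25.29 m.

25 m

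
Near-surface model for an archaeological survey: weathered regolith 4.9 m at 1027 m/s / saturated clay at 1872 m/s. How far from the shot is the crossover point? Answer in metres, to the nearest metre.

θ_c = arcsin(1027/1872) = 33.27°, so cos θ_c = 0.8361 and tᵢ = 2h cos θ_c/V₁ = 0.0080 s.
At crossover x/V₁ = x/V₂ + tᵢ ⇒ x = tᵢ/(1/V₁ − 1/V₂) = 0.00798/(9.7371e-04 − 5.3419e-04) = 18.15 m.

18 m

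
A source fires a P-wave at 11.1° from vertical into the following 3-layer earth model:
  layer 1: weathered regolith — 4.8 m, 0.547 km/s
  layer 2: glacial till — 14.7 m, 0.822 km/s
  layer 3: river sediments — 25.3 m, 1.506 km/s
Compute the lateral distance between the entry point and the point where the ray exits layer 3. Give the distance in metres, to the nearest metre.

Ray parameter p = sin 11.1° / 0.547 km/s = 3.5196e-01 s/km.
Layer 1: θ = 11.10°; offset = 4.8·tan 11.10° = 0.942 m.
Layer 2: sin θ = p·0.822 = 0.2893 → θ = 16.82°; offset = 14.7·tan 16.82° = 4.443 m.
Layer 3: sin θ = p·1.506 = 0.5301 → θ = 32.01°; offset = 25.3·tan 32.01° = 15.815 m.
Σ offsets = 21.199 m.

21 m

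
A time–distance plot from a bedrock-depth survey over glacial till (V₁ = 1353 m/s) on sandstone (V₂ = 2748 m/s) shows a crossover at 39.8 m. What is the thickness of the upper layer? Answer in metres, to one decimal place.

h = (x_cross/2)·√((V₂−V₁)/(V₂+V₁)).
(V₂−V₁)/(V₂+V₁) = (2748−1353)/(2748+1353) = 0.3402; √ = 0.5832.
h = (39.8/2)·0.5832 = 11.61 m.

11.6 m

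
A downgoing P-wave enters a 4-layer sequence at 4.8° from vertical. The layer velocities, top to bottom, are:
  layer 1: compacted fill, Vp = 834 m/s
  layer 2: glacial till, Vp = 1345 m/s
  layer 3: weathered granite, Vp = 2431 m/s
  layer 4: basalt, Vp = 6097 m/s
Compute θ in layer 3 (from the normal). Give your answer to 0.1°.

14.1°

Ray parameter p = sin 4.8° / 834 = 1.0033e-04 s/m.
sin θ_3 = p·V_3 = 1.0033e-04 × 2431 = 0.2439.
θ_3 = 14.12° from the vertical.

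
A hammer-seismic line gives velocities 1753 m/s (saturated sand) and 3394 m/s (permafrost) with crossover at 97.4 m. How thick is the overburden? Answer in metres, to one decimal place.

x_cross = 2h·√((V₂+V₁)/(V₂−V₁)) → h = x_cross / (2·√((V₂+V₁)/(V₂−V₁))).
√((V₂+V₁)/(V₂−V₁)) = √((3394+1753)/(3394−1753)) = 1.7710.
h = 97.4 / (2·1.7710) = 27.50 m.

27.5 m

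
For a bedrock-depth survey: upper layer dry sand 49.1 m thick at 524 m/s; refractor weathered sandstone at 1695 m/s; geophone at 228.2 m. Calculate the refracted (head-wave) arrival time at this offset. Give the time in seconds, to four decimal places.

0.3129 s

θ_c = arcsin(V₁/V₂) = arcsin(524/1695) = 18.01°, cos θ_c = 0.9510.
Intercept time tᵢ = 2h cos θ_c / V₁ = 2·49.1·0.9510/524 = 0.17822 s.
t = x/V₂ + tᵢ = 228.2/1695 + 0.17822 = 0.31286 s.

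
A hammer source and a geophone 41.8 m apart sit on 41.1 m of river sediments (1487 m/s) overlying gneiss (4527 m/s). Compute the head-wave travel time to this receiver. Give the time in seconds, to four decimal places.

t = x/V₂ + 2h·√(V₂²−V₁²)/(V₁V₂).
√(V₂²−V₁²) = √(4527²−1487²) = 4275.8 m/s; delay term = 2·41.1·4275.8/(1487·4527) = 0.05221 s.
t = 41.8/4527 + 0.05221 = 0.06145 s.

0.0614 s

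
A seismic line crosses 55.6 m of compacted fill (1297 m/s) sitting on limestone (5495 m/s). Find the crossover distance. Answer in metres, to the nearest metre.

θ_c = arcsin(1297/5495) = 13.65°, so cos θ_c = 0.9717 and tᵢ = 2h cos θ_c/V₁ = 0.0833 s.
At crossover x/V₁ = x/V₂ + tᵢ ⇒ x = tᵢ/(1/V₁ − 1/V₂) = 0.08331/(7.7101e-04 − 1.8198e-04) = 141.44 m.

141 m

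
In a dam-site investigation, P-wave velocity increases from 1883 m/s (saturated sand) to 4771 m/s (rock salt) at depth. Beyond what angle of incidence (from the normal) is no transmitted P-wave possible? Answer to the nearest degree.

23°

At critical incidence the refracted ray runs along the interface (θ₂ = 90°), so sin θ_c = V₁/V₂.
θ_c = arcsin(1883/4771) = arcsin 0.3947 = 23.25°.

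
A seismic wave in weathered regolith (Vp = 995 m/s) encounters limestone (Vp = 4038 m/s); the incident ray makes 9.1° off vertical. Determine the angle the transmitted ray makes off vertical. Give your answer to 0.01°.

39.93°

Snell's law: sin θ₂ = (V₂/V₁)·sin θ₁ = (4038/995)·sin 9.1° = 0.6419.
θ₂ = sin⁻¹(0.6419) = 39.93° (from vertical).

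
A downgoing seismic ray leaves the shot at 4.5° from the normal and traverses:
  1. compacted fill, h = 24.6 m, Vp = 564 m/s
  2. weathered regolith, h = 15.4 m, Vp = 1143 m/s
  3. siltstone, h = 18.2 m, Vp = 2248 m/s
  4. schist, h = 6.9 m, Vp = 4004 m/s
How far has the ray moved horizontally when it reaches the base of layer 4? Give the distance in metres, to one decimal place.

15.0 m

Apply Snell's law at each interface; in layer i the horizontal offset is hᵢ·tan θᵢ.
Layer 1: θ = 4.50°; offset = 24.6·tan 4.50° = 1.936 m.
Layer 2: sin θ = 1143·sin 4.5°/564 = 0.1590, θ = 9.15°; offset = 15.4·tan 9.15° = 2.480 m.
Layer 3: sin θ = 2248·sin 4.5°/564 = 0.3127, θ = 18.22°; offset = 18.2·tan 18.22° = 5.992 m.
Layer 4: sin θ = 4004·sin 4.5°/564 = 0.5570, θ = 33.85°; offset = 6.9·tan 33.85° = 4.628 m.
Σ offsets = 15.036 m.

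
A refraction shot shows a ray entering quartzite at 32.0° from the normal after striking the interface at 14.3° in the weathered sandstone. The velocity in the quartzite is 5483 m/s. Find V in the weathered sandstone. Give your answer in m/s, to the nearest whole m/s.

Snell's law: sin 14.3°/V₁ = sin 32.0°/V₂.
V₁ = V₂·sin 14.3°/sin 32.0° = 5483 × 0.4661 = 2555.66 m/s.

2556 m/s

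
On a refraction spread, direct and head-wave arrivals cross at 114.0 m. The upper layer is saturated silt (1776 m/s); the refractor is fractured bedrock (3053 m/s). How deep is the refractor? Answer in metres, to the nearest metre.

29 m

x_cross = 2h·√((V₂+V₁)/(V₂−V₁)) → h = x_cross / (2·√((V₂+V₁)/(V₂−V₁))).
√((V₂+V₁)/(V₂−V₁)) = √((3053+1776)/(3053−1776)) = 1.9446.
h = 114.0 / (2·1.9446) = 29.31 m.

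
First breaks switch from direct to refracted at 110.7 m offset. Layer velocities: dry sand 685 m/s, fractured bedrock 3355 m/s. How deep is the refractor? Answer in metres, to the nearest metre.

45 m

x_cross = 2h·√((V₂+V₁)/(V₂−V₁)) → h = x_cross / (2·√((V₂+V₁)/(V₂−V₁))).
√((V₂+V₁)/(V₂−V₁)) = √((3355+685)/(3355−685)) = 1.2301.
h = 110.7 / (2·1.2301) = 45.00 m.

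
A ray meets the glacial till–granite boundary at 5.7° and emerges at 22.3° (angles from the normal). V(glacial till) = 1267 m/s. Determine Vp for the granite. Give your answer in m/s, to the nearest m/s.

sin 5.7° = 0.0993; sin 22.3° = 0.3795.
V₂ = V₁·(sin θ₂/sin θ₁) = 1267·(0.3795/0.0993) = 4840.64 m/s.

4841 m/s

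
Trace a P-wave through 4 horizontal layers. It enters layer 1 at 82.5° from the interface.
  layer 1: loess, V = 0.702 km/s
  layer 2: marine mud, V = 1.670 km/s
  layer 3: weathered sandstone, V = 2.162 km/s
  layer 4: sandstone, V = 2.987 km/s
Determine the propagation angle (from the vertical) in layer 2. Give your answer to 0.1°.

From the normal: θ₁ = 90° − 82.5° = 7.5°.
Ray parameter p = sin 7.5° / 0.702 = 1.8593e-01 s/km.
sin θ_2 = p·V_2 = 1.8593e-01 × 1.670 = 0.3105.
θ_2 = 18.09° from the vertical.

18.1°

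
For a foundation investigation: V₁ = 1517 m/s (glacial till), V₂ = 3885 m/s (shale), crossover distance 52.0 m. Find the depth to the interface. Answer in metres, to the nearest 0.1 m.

17.2 m

x_cross = 2h·√((V₂+V₁)/(V₂−V₁)) → h = x_cross / (2·√((V₂+V₁)/(V₂−V₁))).
√((V₂+V₁)/(V₂−V₁)) = √((3885+1517)/(3885−1517)) = 1.5104.
h = 52.0 / (2·1.5104) = 17.21 m.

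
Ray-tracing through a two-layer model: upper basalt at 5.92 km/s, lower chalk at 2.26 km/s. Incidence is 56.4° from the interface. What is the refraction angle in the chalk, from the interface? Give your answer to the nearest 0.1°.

77.8°

Angle from the normal: 90° − 56.4° = 33.6°.
Snell's law: sin θ₂ = (V₂/V₁)·sin θ₁ = (2.26/5.92)·sin 33.6° = 0.2113.
θ₂ = sin⁻¹(0.2113) = 12.20° (from vertical).
From the interface: 90° − 12.20° = 77.80°.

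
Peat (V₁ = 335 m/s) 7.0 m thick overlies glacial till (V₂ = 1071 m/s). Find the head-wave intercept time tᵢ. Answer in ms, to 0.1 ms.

θ_c = arcsin(V₁/V₂) = arcsin(335/1071) = 18.23°; cos θ_c = 0.9498.
tᵢ = 2h·cos θ_c / V₁ = 2·7.0·0.9498 / 335 = 0.03969 s.

39.7 ms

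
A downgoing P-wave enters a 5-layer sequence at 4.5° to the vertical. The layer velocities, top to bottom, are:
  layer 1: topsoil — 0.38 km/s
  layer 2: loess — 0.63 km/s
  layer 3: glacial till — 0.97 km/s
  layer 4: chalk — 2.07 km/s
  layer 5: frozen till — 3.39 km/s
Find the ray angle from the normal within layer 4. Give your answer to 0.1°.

25.3°

Snell's law across each interface conserves sin θ / V, so sin θ_4 = V_4·sin θ₁/V₁.
sin θ_4 = 2.07 × sin 4.5° / 0.38 = 0.4274.
θ_4 = 25.30° from the vertical.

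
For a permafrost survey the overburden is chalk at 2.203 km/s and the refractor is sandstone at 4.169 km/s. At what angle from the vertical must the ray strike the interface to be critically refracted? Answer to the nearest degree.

32°

Critical incidence: sin θ_c = V₁/V₂ = 2.203/4.169 = 0.5284.
θ_c = arcsin 0.5284 = 31.90°.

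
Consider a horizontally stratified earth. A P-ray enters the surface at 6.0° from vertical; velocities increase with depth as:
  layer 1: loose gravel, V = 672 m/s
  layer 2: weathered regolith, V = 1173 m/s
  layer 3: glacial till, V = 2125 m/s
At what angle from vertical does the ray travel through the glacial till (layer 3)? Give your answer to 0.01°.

19.30°

Ray parameter p = sin 6.0° / 672 = 1.5555e-04 s/m.
sin θ_3 = p·V_3 = 1.5555e-04 × 2125 = 0.3305.
θ_3 = arcsin 0.3305 = 19.30°.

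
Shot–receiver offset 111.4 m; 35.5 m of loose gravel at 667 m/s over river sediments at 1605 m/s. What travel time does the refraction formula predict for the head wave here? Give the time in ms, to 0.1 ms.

166.2 ms

t = x/V₂ + 2h·√(V₂²−V₁²)/(V₁V₂).
√(V₂²−V₁²) = √(1605²−667²) = 1459.8 m/s; delay term = 2·35.5·1459.8/(667·1605) = 0.09682 s.
t = 111.4/1605 + 0.09682 = 0.16623 s.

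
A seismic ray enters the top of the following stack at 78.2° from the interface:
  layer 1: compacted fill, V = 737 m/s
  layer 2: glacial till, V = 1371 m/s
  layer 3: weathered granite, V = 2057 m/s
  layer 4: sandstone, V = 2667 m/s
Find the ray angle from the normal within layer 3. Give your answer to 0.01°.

From the normal: θ₁ = 90° − 78.2° = 11.8°.
Snell's law across each interface conserves sin θ / V, so sin θ_3 = V_3·sin θ₁/V₁.
sin θ_3 = 2057 × sin 11.8° / 737 = 0.5708.
θ_3 = arcsin 0.5708 = 34.80°.

34.80°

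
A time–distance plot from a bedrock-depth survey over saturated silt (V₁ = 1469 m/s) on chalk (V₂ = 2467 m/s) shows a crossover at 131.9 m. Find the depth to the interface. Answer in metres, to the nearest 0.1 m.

33.2 m

x_cross = 2h·√((V₂+V₁)/(V₂−V₁)) → h = x_cross / (2·√((V₂+V₁)/(V₂−V₁))).
√((V₂+V₁)/(V₂−V₁)) = √((2467+1469)/(2467−1469)) = 1.9859.
h = 131.9 / (2·1.9859) = 33.21 m.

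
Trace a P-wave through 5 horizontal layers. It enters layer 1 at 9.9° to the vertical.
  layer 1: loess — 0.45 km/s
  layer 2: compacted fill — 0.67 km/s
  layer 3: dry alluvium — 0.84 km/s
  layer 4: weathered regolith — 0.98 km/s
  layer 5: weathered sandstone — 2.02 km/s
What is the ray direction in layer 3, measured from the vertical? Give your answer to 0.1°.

Ray parameter p = sin 9.9° / 0.45 = 3.8206e-01 s/km.
sin θ_3 = p·V_3 = 3.8206e-01 × 0.84 = 0.3209.
θ_3 = arcsin 0.3209 = 18.72°.

18.7°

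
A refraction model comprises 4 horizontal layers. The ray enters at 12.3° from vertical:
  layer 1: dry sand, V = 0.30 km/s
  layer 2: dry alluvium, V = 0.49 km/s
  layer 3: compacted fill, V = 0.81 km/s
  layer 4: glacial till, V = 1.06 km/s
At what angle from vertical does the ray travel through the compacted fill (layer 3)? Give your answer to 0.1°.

35.1°

Snell's law across each interface conserves sin θ / V, so sin θ_3 = V_3·sin θ₁/V₁.
sin θ_3 = 0.81 × sin 12.3° / 0.30 = 0.5752.
θ_3 = 35.11° from the vertical.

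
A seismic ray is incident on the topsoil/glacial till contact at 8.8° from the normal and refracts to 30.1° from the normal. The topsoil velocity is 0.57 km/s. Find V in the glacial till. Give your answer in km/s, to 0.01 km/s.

Snell's law: sin 8.8°/V₁ = sin 30.1°/V₂.
V₂ = V₁·sin 30.1°/sin 8.8° = 0.57 × 3.2782 = 1.87 km/s.

1.87 km/s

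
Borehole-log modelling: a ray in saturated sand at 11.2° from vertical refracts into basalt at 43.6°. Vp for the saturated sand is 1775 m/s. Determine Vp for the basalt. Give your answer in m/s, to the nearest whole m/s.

6302 m/s

Snell's law: sin 11.2°/V₁ = sin 43.6°/V₂.
V₂ = V₁·sin 43.6°/sin 11.2° = 1775 × 3.5505 = 6302.05 m/s.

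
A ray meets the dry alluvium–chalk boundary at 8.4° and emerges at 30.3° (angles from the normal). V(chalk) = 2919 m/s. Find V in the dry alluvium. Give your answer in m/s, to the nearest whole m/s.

sin 8.4° = 0.1461; sin 30.3° = 0.5045.
V₁ = V₂·(sin θ₁/sin θ₂) = 2919·(0.1461/0.5045) = 845.18 m/s.

845 m/s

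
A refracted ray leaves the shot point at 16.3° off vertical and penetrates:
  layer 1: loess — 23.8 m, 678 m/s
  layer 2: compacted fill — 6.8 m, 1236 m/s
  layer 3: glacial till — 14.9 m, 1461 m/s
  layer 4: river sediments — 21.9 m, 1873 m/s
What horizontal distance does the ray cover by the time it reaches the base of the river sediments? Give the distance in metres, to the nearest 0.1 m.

Ray parameter p = sin 16.3° / 678 m/s = 4.1396e-04 s/m.
Layer 1: θ = 16.30°; offset = 23.8·tan 16.30° = 6.960 m.
Layer 2: sin θ = p·1236 = 0.5117 → θ = 30.77°; offset = 6.8·tan 30.77° = 4.049 m.
Layer 3: sin θ = p·1461 = 0.6048 → θ = 37.21°; offset = 14.9·tan 37.21° = 11.316 m.
Layer 4: sin θ = p·1873 = 0.7754 → θ = 50.84°; offset = 21.9·tan 50.84° = 26.887 m.
Summing the layer offsets gives 49.212 m.

49.2 m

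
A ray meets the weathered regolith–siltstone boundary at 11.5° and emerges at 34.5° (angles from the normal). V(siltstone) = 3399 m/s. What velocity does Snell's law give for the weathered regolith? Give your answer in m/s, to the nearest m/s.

1196 m/s

Snell's law: sin 11.5°/V₁ = sin 34.5°/V₂.
V₁ = V₂·sin 11.5°/sin 34.5° = 3399 × 0.3520 = 1196.41 m/s.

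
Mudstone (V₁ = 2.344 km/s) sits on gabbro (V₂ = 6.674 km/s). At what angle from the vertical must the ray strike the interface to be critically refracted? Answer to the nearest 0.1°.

At critical incidence the refracted ray runs along the interface (θ₂ = 90°), so sin θ_c = V₁/V₂.
θ_c = arcsin(2.344/6.674) = arcsin 0.3512 = 20.56°.

20.6°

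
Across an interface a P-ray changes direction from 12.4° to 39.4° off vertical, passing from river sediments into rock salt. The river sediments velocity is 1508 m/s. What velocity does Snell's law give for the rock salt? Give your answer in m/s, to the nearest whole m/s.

4457 m/s

sin 12.4° = 0.2147; sin 39.4° = 0.6347.
V₂ = V₁·(sin θ₂/sin θ₁) = 1508·(0.6347/0.2147) = 4457.46 m/s.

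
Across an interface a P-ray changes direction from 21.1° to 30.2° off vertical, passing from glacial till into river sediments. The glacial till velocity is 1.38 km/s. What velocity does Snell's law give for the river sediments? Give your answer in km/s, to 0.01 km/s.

Snell's law: sin 21.1°/V₁ = sin 30.2°/V₂.
V₂ = V₁·sin 30.2°/sin 21.1° = 1.38 × 1.3973 = 1.93 km/s.

1.93 km/s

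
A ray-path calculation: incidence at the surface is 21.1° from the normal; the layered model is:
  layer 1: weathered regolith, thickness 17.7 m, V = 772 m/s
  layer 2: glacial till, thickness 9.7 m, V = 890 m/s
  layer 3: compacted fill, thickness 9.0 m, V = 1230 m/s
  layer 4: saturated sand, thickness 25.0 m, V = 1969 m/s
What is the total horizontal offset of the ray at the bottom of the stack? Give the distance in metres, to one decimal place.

Apply Snell's law at each interface; in layer i the horizontal offset is hᵢ·tan θᵢ.
Layer 1: θ = 21.10°; offset = 17.7·tan 21.10° = 6.830 m.
Layer 2: sin θ = 890·sin 21.1°/772 = 0.4150, θ = 24.52°; offset = 9.7·tan 24.52° = 4.425 m.
Layer 3: sin θ = 1230·sin 21.1°/772 = 0.5736, θ = 35.00°; offset = 9.0·tan 35.00° = 6.302 m.
Layer 4: sin θ = 1969·sin 21.1°/772 = 0.9182, θ = 66.66°; offset = 25.0·tan 66.66° = 57.941 m.
Total horizontal offset = 75.498 m.

75.5 m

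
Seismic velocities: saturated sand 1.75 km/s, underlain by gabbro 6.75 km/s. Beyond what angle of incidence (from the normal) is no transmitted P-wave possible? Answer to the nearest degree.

15°

At critical incidence the refracted ray runs along the interface (θ₂ = 90°), so sin θ_c = V₁/V₂.
θ_c = arcsin(1.75/6.75) = arcsin 0.2593 = 15.03°.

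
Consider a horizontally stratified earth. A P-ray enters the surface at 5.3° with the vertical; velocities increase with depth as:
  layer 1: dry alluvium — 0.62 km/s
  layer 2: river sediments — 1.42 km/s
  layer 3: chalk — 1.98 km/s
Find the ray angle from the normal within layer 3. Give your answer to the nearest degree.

Ray parameter p = sin 5.3° / 0.62 = 1.4898e-01 s/km.
sin θ_3 = p·V_3 = 1.4898e-01 × 1.98 = 0.2950.
θ_3 = 17.16° from the vertical.

17°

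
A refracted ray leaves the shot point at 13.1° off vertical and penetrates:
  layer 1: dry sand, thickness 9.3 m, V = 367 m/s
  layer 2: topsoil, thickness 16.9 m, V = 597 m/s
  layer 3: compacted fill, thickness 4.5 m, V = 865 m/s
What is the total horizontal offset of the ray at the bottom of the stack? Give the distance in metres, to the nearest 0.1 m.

11.7 m

Apply Snell's law at each interface; in layer i the horizontal offset is hᵢ·tan θᵢ.
Layer 1: θ = 13.10°; offset = 9.3·tan 13.10° = 2.164 m.
Layer 2: sin θ = 597·sin 13.1°/367 = 0.3687, θ = 21.64°; offset = 16.9·tan 21.64° = 6.703 m.
Layer 3: sin θ = 865·sin 13.1°/367 = 0.5342, θ = 32.29°; offset = 4.5·tan 32.29° = 2.844 m.
Σ offsets = 11.711 m.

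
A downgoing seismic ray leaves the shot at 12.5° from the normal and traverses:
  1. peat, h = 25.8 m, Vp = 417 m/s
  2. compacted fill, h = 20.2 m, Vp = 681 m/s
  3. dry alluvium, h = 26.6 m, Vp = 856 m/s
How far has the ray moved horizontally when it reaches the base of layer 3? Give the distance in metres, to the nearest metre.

Apply Snell's law at each interface; in layer i the horizontal offset is hᵢ·tan θᵢ.
Layer 1: θ = 12.50°; offset = 25.8·tan 12.50° = 5.720 m.
Layer 2: sin θ = 681·sin 12.5°/417 = 0.3535, θ = 20.70°; offset = 20.2·tan 20.70° = 7.633 m.
Layer 3: sin θ = 856·sin 12.5°/417 = 0.4443, θ = 26.38°; offset = 26.6·tan 26.38° = 13.192 m.
Summing the layer offsets gives 26.544 m.

27 m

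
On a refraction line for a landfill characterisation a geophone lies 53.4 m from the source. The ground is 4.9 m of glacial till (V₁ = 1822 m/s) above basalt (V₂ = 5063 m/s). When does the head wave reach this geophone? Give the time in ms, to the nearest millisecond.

16 ms

t = x/V₂ + 2h·√(V₂²−V₁²)/(V₁V₂).
√(V₂²−V₁²) = √(5063²−1822²) = 4723.8 m/s; delay term = 2·4.9·4723.8/(1822·5063) = 0.00502 s.
t = 53.4/5063 + 0.00502 = 0.01557 s.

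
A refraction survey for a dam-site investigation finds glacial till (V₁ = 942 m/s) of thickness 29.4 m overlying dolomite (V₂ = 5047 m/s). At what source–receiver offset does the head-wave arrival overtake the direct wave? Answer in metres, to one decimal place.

x_cross = 2h·√((V₂+V₁)/(V₂−V₁)).
(V₂+V₁)/(V₂−V₁) = (5047+942)/(5047−942) = 1.4590; √ = 1.2079.
x_cross = 2·29.4·1.2079 = 71.02 m.

71.0 m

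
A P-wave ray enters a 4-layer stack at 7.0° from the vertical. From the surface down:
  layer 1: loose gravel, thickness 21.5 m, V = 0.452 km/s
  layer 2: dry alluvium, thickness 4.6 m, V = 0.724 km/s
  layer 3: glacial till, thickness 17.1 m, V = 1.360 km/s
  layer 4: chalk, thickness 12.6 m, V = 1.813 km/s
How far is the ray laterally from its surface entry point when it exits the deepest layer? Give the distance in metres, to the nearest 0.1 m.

17.4 m

Ray parameter p = sin 7.0° / 0.452 km/s = 2.6962e-01 s/km.
Layer 1: θ = 7.00°; offset = 21.5·tan 7.00° = 2.640 m.
Layer 2: sin θ = p·0.724 = 0.1952 → θ = 11.26°; offset = 4.6·tan 11.26° = 0.916 m.
Layer 3: sin θ = p·1.360 = 0.3667 → θ = 21.51°; offset = 17.1·tan 21.51° = 6.740 m.
Layer 4: sin θ = p·1.813 = 0.4888 → θ = 29.26°; offset = 12.6·tan 29.26° = 7.060 m.
Summing the layer offsets gives 17.355 m.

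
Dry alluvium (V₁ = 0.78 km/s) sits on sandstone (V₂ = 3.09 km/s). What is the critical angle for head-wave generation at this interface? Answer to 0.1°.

14.6°

At critical incidence the refracted ray runs along the interface (θ₂ = 90°), so sin θ_c = V₁/V₂.
θ_c = arcsin(0.78/3.09) = arcsin 0.2524 = 14.62°.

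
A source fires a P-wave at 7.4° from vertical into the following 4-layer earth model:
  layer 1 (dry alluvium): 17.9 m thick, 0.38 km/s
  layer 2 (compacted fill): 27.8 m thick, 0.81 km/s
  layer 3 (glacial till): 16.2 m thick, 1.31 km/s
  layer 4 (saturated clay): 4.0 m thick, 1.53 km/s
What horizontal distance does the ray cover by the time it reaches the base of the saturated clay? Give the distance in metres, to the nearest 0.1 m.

Ray parameter p = sin 7.4° / 0.38 km/s = 3.3894e-01 s/km.
Layer 1: θ = 7.40°; offset = 17.9·tan 7.40° = 2.325 m.
Layer 2: sin θ = p·0.81 = 0.2745 → θ = 15.93°; offset = 27.8·tan 15.93° = 7.937 m.
Layer 3: sin θ = p·1.31 = 0.4440 → θ = 26.36°; offset = 16.2·tan 26.36° = 8.028 m.
Layer 4: sin θ = p·1.53 = 0.5186 → θ = 31.24°; offset = 4.0·tan 31.24° = 2.426 m.
Σ offsets = 20.715 m.

20.7 m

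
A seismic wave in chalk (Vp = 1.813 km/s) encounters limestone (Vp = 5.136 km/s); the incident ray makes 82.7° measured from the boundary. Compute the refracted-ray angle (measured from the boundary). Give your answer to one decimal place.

68.9°

Convert to the normal: θ₁ = 90° − 82.7° = 7.3°.
Snell's law: sin θ₂ = (V₂/V₁)·sin θ₁ = (5.136/1.813)·sin 7.3° = 0.3600.
θ₂ = sin⁻¹(0.3600) = 21.10° (from vertical).
From the interface: 90° − 21.10° = 68.90°.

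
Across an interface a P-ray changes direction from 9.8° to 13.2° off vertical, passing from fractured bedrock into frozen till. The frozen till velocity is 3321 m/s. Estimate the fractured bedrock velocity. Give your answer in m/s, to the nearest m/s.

2475 m/s

Snell's law: sin 9.8°/V₁ = sin 13.2°/V₂.
V₁ = V₂·sin 9.8°/sin 13.2° = 3321 × 0.7454 = 2475.43 m/s.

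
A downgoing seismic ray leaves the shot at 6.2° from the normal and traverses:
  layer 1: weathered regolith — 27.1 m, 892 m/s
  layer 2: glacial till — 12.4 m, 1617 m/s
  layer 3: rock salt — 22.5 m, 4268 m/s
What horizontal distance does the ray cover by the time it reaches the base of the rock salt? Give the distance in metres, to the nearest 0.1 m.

Apply Snell's law at each interface; in layer i the horizontal offset is hᵢ·tan θᵢ.
Layer 1: θ = 6.20°; offset = 27.1·tan 6.20° = 2.944 m.
Layer 2: sin θ = 1617·sin 6.2°/892 = 0.1958, θ = 11.29°; offset = 12.4·tan 11.29° = 2.476 m.
Layer 3: sin θ = 4268·sin 6.2°/892 = 0.5168, θ = 31.11°; offset = 22.5·tan 31.11° = 13.581 m.
Σ offsets = 19.000 m.

19.0 m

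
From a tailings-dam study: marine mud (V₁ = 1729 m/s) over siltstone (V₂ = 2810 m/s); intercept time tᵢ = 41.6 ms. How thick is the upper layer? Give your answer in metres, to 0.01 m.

θ_c = arcsin(1729/2810) = 37.97°; cos θ_c = 0.7883.
tᵢ = 2h cos θ_c/V₁ ⇒ h = tᵢ·V₁/(2 cos θ_c) = 0.0416·1729/(2·0.7883) = 45.62 m.

45.62 m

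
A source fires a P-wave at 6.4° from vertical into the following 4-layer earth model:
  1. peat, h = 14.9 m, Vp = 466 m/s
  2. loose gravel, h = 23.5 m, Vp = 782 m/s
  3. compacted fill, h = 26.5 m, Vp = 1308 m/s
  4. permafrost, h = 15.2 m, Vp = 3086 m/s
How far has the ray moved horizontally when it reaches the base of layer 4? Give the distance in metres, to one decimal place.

31.5 m

Ray parameter p = sin 6.4° / 466 m/s = 2.3920e-04 s/m.
Layer 1: θ = 6.40°; offset = 14.9·tan 6.40° = 1.671 m.
Layer 2: sin θ = p·782 = 0.1871 → θ = 10.78°; offset = 23.5·tan 10.78° = 4.475 m.
Layer 3: sin θ = p·1308 = 0.3129 → θ = 18.23°; offset = 26.5·tan 18.23° = 8.730 m.
Layer 4: sin θ = p·3086 = 0.7382 → θ = 47.58°; offset = 15.2·tan 47.58° = 16.633 m.
Total horizontal offset = 31.508 m.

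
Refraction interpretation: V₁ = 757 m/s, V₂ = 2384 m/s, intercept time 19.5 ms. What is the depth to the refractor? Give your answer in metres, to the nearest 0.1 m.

7.8 m

h = tᵢ·V₁·V₂ / (2·√(V₂²−V₁²)).
√(V₂²−V₁²) = √(2384² − 757²) = 2260.6 m/s.
h = 0.0195 s × 757 × 2384 / (2 × 2260.6) = 7.78 m.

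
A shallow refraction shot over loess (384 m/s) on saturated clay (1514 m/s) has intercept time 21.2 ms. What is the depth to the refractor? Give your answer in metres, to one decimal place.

4.2 m

h = tᵢ·V₁·V₂ / (2·√(V₂²−V₁²)).
√(V₂²−V₁²) = √(1514² − 384²) = 1464.5 m/s.
h = 0.0212 s × 384 × 1514 / (2 × 1464.5) = 4.21 m.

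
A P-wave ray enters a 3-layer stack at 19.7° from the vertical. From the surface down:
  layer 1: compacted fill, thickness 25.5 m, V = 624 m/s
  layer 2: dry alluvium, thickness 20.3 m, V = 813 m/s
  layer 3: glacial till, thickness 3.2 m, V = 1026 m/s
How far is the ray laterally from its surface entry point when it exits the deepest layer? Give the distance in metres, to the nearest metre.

Ray parameter p = sin 19.7° / 624 m/s = 5.4022e-04 s/m.
Layer 1: θ = 19.70°; offset = 25.5·tan 19.70° = 9.130 m.
Layer 2: sin θ = p·813 = 0.4392 → θ = 26.05°; offset = 20.3·tan 26.05° = 9.924 m.
Layer 3: sin θ = p·1026 = 0.5543 → θ = 33.66°; offset = 3.2·tan 33.66° = 2.131 m.
Total horizontal offset = 21.185 m.

21 m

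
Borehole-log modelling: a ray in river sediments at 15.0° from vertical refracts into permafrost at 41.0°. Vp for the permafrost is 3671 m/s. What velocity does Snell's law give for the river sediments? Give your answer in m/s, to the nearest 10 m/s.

1450 m/s

Snell's law: sin 15.0°/V₁ = sin 41.0°/V₂.
V₁ = V₂·sin 15.0°/sin 41.0° = 3671 × 0.3945 = 1448.23 m/s.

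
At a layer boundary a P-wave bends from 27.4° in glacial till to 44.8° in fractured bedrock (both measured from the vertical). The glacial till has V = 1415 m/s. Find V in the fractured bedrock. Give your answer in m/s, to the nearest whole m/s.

sin 27.4° = 0.4602; sin 44.8° = 0.7046.
V₂ = V₁·(sin θ₂/sin θ₁) = 1415·(0.7046/0.4602) = 2166.58 m/s.

2167 m/s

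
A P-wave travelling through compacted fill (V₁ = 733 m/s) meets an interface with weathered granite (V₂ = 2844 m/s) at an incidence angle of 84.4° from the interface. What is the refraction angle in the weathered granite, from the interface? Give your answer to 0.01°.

Convert to the normal: θ₁ = 90° − 84.4° = 5.6°.
Snell's law: sin θ₂ = (V₂/V₁)·sin θ₁ = (2844/733)·sin 5.6° = 0.3786.
θ₂ = arcsin 0.3786 = 22.25° from the normal.
From the interface: 90° − 22.25° = 67.75°.

67.75°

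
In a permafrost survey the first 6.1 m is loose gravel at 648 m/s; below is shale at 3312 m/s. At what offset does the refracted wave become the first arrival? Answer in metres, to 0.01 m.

θ_c = arcsin(648/3312) = 11.28°, so cos θ_c = 0.9807 and tᵢ = 2h cos θ_c/V₁ = 0.0185 s.
At crossover x/V₁ = x/V₂ + tᵢ ⇒ x = tᵢ/(1/V₁ − 1/V₂) = 0.01846/(1.5432e-03 − 3.0193e-04) = 14.87 m.

14.87 m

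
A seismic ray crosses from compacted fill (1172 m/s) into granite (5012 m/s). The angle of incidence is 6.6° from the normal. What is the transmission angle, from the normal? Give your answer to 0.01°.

Snell's law: sin θ₂ = (V₂/V₁)·sin θ₁ = (5012/1172)·sin 6.6° = 0.4915.
θ₂ = arcsin 0.4915 = 29.44° from the normal.

29.44°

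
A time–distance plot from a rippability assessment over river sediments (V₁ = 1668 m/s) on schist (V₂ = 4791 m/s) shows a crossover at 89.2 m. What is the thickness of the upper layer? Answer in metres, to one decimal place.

h = (x_cross/2)·√((V₂−V₁)/(V₂+V₁)).
(V₂−V₁)/(V₂+V₁) = (4791−1668)/(4791+1668) = 0.4835; √ = 0.6953.
h = (89.2/2)·0.6953 = 31.01 m.

31.0 m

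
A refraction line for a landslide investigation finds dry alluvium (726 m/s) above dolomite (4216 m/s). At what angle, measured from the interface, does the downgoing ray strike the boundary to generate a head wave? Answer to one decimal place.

80.1°

At critical incidence the refracted ray runs along the interface (θ₂ = 90°), so sin θ_c = V₁/V₂.
θ_c = arcsin(726/4216) = arcsin 0.1722 = 9.92°.
Measured from the interface: 90° − 9.92° = 80.08°.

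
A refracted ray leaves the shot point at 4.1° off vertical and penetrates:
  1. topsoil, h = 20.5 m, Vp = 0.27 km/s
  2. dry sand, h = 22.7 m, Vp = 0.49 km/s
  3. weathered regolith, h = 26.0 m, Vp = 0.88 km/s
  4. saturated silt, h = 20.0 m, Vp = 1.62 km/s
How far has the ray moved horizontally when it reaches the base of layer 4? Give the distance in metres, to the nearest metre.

Apply Snell's law at each interface; in layer i the horizontal offset is hᵢ·tan θᵢ.
Layer 1: θ = 4.10°; offset = 20.5·tan 4.10° = 1.469 m.
Layer 2: sin θ = 0.49·sin 4.1°/0.27 = 0.1298, θ = 7.46°; offset = 22.7·tan 7.46° = 2.971 m.
Layer 3: sin θ = 0.88·sin 4.1°/0.27 = 0.2330, θ = 13.48°; offset = 26.0·tan 13.48° = 6.230 m.
Layer 4: sin θ = 1.62·sin 4.1°/0.27 = 0.4290, θ = 25.40°; offset = 20.0·tan 25.40° = 9.498 m.
Σ offsets = 20.168 m.

20 m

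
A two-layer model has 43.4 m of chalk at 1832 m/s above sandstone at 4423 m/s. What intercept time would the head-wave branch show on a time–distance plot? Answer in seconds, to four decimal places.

0.0431 s

θ_c = arcsin(V₁/V₂) = arcsin(1832/4423) = 24.47°; cos θ_c = 0.9102.
tᵢ = 2h·cos θ_c / V₁ = 2·43.4·0.9102 / 1832 = 0.04312 s.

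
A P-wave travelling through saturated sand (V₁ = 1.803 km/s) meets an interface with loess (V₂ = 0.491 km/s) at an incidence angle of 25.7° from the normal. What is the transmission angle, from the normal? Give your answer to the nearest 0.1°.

sin θ₁/V₁ = sin θ₂/V₂ ⇒ sin θ₂ = 0.491·sin 25.7°/1.803 = 0.491·0.4337/1.803 = 0.1181.
θ₂ = arcsin 0.1181 = 6.78° from the normal.

6.8°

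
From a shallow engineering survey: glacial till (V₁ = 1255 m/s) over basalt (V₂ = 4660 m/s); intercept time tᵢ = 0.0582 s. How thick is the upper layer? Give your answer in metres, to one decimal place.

37.9 m

θ_c = arcsin(1255/4660) = 15.62°; cos θ_c = 0.9631.
tᵢ = 2h cos θ_c/V₁ ⇒ h = tᵢ·V₁/(2 cos θ_c) = 0.0582·1255/(2·0.9631) = 37.92 m.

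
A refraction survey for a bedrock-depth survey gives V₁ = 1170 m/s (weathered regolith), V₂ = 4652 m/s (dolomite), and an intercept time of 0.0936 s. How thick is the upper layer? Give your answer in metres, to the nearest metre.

57 m

θ_c = arcsin(1170/4652) = 14.57°; cos θ_c = 0.9679.
tᵢ = 2h cos θ_c/V₁ ⇒ h = tᵢ·V₁/(2 cos θ_c) = 0.0936·1170/(2·0.9679) = 56.57 m.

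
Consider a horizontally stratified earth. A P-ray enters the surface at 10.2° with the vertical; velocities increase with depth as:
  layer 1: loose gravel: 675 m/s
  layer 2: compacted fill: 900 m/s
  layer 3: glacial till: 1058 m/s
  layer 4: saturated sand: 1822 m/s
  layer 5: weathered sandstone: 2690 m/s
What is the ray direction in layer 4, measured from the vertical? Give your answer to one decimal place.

28.6°

Ray parameter p = sin 10.2° / 675 = 2.6235e-04 s/m.
sin θ_4 = p·V_4 = 2.6235e-04 × 1822 = 0.4780.
θ_4 = 28.55° from the vertical.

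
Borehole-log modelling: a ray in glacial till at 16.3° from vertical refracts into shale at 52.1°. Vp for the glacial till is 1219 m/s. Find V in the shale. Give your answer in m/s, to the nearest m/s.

3427 m/s

Snell's law: sin 16.3°/V₁ = sin 52.1°/V₂.
V₂ = V₁·sin 52.1°/sin 16.3° = 1219 × 2.8115 = 3427.17 m/s.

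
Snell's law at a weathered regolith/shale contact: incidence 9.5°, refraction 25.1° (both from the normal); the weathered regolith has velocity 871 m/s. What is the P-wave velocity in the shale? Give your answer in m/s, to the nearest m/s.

sin 9.5° = 0.1650; sin 25.1° = 0.4242.
V₂ = V₁·(sin θ₂/sin θ₁) = 871·(0.4242/0.1650) = 2238.61 m/s.

2239 m/s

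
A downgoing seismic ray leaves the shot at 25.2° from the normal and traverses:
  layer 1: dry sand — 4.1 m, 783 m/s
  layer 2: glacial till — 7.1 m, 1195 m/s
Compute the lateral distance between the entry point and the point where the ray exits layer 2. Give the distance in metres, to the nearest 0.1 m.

Ray parameter p = sin 25.2° / 783 m/s = 5.4378e-04 s/m.
Layer 1: θ = 25.20°; offset = 4.1·tan 25.20° = 1.929 m.
Layer 2: sin θ = p·1195 = 0.6498 → θ = 40.53°; offset = 7.1·tan 40.53° = 6.070 m.
Total horizontal offset = 7.999 m.

8.0 m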